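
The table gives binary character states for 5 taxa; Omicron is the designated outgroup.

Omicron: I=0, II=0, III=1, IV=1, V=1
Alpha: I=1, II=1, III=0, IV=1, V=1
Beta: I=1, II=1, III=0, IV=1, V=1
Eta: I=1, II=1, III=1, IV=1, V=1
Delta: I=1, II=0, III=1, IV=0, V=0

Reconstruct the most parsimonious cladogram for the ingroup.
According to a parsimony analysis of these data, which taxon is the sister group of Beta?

Character polarity is set by the outgroup: the derived state is whichever differs from the outgroup's state, so for III, IV, V the derived state is '0', and for the remaining characters it is '1'.
I (derived state '1') is shared by all ingroup taxa — unites the whole ingroup.
II (derived state '1') is shared by Alpha, Beta, and Eta — a synapomorphy uniting that clade.
III (derived state '0') is shared by Alpha and Beta — a synapomorphy uniting that clade.
IV (derived state '0') is unique to Delta (autapomorphy; uninformative for grouping).
V: derived state '0' in Delta only — an autapomorphy, so it tells us nothing about relationships among taxa.
Most parsimonious ingroup topology: (((Alpha,Beta),Eta),Delta).
Beta and Alpha form a cherry on this tree, so they are sister taxa.

Alpha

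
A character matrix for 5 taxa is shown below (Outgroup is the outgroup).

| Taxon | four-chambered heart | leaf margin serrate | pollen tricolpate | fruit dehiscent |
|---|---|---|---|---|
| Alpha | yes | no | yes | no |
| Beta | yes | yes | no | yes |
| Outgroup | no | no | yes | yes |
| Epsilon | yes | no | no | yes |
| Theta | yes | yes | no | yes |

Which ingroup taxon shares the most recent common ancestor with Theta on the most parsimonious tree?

Character polarity is set by the outgroup: the derived state is whichever differs from the outgroup's state, so for pollen tricolpate, fruit dehiscent the derived state is 'no', and for the remaining characters it is 'yes'.
four-chambered heart (derived state 'yes') is shared by all ingroup taxa — unites the whole ingroup.
Only Beta and Theta show the derived state 'yes' for leaf margin serrate, supporting them as a clade.
pollen tricolpate (derived state 'no') is shared by Beta, Epsilon, and Theta — a synapomorphy uniting that clade.
fruit dehiscent (derived state 'no') is unique to Alpha (autapomorphy; uninformative for grouping).
Most parsimonious ingroup topology: (((Theta,Beta),Epsilon),Alpha).
Theta and Beta form a cherry on this tree, so they are sister taxa.

Beta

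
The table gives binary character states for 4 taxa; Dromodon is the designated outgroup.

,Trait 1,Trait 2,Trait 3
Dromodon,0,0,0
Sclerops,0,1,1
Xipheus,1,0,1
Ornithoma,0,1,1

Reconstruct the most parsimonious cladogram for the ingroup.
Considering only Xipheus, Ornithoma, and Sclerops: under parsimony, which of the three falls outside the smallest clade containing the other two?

The outgroup has state '0' for every character, so '1' is the derived state throughout.
Trait 1: derived state '1' in Xipheus only — an autapomorphy, so it tells us nothing about relationships among taxa.
Trait 2 (derived state '1') is shared by Ornithoma and Sclerops — a synapomorphy uniting that clade.
Trait 3 (derived state '1') is shared by all ingroup taxa — unites the whole ingroup.
Most parsimonious ingroup topology: ((Sclerops,Ornithoma),Xipheus).
Ornithoma and Sclerops share a more recent common ancestor with each other than either does with Xipheus, so Xipheus is the least closely related of the three.

Xipheus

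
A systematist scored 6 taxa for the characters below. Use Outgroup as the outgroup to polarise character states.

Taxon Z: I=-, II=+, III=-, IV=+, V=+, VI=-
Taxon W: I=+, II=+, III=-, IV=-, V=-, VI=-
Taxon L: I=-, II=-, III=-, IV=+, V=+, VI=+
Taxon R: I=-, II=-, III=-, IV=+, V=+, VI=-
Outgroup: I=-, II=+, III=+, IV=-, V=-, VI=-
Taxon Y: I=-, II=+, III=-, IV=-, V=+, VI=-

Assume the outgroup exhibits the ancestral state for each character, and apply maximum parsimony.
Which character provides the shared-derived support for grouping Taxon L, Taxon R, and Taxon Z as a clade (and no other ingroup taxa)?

Character polarity is set by the outgroup: the derived state is whichever differs from the outgroup's state, so for II, III the derived state is '-', and for the remaining characters it is '+'.
I (derived state '+') is unique to Taxon W (autapomorphy; uninformative for grouping).
II (derived state '-') is shared by Taxon L and Taxon R — a synapomorphy uniting that clade.
All ingroup taxa share the derived state '-' for III; it defines the ingroup but does not resolve relationships within it.
IV: derived state '+' in Taxon L, Taxon R, and Taxon Z only — synapomorphy for {Taxon L, Taxon R, Taxon Z}.
Only Taxon L, Taxon R, Taxon Y, and Taxon Z show the derived state '+' for V, supporting them as a clade.
VI (derived state '+') is unique to Taxon L (autapomorphy; uninformative for grouping).
Most parsimonious ingroup topology: (((Taxon Z,(Taxon R,Taxon L)),Taxon Y),Taxon W).
The clade {Taxon L, Taxon R, Taxon Z} is supported by IV: its derived state '+' occurs in exactly those taxa and in no other taxon (including the outgroup).

IV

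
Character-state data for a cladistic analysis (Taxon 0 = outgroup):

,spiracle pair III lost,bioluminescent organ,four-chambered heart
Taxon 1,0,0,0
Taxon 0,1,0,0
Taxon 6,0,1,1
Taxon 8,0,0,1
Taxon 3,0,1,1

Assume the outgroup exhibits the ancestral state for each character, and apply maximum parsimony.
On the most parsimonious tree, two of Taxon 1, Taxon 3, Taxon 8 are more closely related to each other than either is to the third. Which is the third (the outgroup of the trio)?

Character polarity is set by the outgroup: the derived state is whichever differs from the outgroup's state, so for spiracle pair III lost the derived state is '0', and for the remaining characters it is '1'.
spiracle pair III lost (derived state '0') is shared by all ingroup taxa — unites the whole ingroup.
bioluminescent organ: derived state '1' in Taxon 3 and Taxon 6 only — synapomorphy for {Taxon 3, Taxon 6}.
four-chambered heart: derived state '1' in Taxon 3, Taxon 6, and Taxon 8 only — synapomorphy for {Taxon 3, Taxon 6, Taxon 8}.
Most parsimonious ingroup topology: (Taxon 1,((Taxon 6,Taxon 3),Taxon 8)).
Taxon 3 and Taxon 8 share a more recent common ancestor with each other than either does with Taxon 1, so Taxon 1 is the least closely related of the three.

Taxon 1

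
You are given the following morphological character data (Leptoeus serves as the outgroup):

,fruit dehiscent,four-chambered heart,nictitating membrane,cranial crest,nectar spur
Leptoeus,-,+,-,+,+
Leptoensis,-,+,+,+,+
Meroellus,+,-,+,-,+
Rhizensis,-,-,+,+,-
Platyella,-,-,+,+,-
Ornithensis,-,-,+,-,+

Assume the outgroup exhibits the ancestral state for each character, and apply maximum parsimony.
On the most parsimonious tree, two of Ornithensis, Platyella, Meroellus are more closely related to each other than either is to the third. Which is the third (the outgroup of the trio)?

Character polarity is set by the outgroup: the derived state is whichever differs from the outgroup's state, so for four-chambered heart, cranial crest, nectar spur the derived state is '-', and for the remaining characters it is '+'.
fruit dehiscent (derived state '+') is unique to Meroellus (autapomorphy; uninformative for grouping).
four-chambered heart (derived state '-') is shared by Meroellus, Ornithensis, Platyella, and Rhizensis — a synapomorphy uniting that clade.
nictitating membrane (derived state '+') is shared by all ingroup taxa — unites the whole ingroup.
cranial crest (derived state '-') is shared by Meroellus and Ornithensis — a synapomorphy uniting that clade.
nectar spur: derived state '-' in Platyella and Rhizensis only — synapomorphy for {Platyella, Rhizensis}.
Most parsimonious ingroup topology: (Leptoensis,((Meroellus,Ornithensis),(Rhizensis,Platyella))).
Ornithensis and Meroellus share a more recent common ancestor with each other than either does with Platyella, so Platyella is the least closely related of the three.

Platyella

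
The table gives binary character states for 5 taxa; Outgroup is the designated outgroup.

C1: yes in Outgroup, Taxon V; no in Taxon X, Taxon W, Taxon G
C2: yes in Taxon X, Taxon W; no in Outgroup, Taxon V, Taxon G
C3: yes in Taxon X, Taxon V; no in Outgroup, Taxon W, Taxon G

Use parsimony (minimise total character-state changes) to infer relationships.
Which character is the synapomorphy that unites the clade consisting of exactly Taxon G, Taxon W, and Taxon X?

Character polarity is set by the outgroup: the derived state is whichever differs from the outgroup's state, so for C1 the derived state is 'no', and for the remaining characters it is 'yes'.
Only Taxon G, Taxon W, and Taxon X show the derived state 'no' for C1, supporting them as a clade.
C2 (derived state 'yes') is shared by Taxon W and Taxon X — a synapomorphy uniting that clade.
C3 groups Taxon V and Taxon X, which is incompatible with the clades supported by the remaining characters; treating it as convergent (homoplasy) costs fewer steps than any alternative tree.
Most parsimonious ingroup topology: (((Taxon X,Taxon W),Taxon G),Taxon V).
The clade {Taxon G, Taxon W, Taxon X} is supported by C1: its derived state 'no' occurs in exactly those taxa and in no other taxon (including the outgroup).

C1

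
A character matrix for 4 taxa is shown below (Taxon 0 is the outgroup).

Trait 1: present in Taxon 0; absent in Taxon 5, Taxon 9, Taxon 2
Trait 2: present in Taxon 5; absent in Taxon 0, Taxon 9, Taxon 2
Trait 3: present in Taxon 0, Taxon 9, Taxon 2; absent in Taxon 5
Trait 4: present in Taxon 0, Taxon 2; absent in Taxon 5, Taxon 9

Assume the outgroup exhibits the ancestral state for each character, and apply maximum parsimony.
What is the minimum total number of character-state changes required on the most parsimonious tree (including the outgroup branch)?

4

Character polarity is set by the outgroup: the derived state is whichever differs from the outgroup's state, so for Trait 1, Trait 3, Trait 4 the derived state is 'absent', and for the remaining characters it is 'present'.
Trait 1 (derived state 'absent') is shared by all ingroup taxa — unites the whole ingroup.
Trait 2: derived state 'present' in Taxon 5 only — an autapomorphy, so it tells us nothing about relationships among taxa.
Trait 3 (derived state 'absent') is unique to Taxon 5 (autapomorphy; uninformative for grouping).
Only Taxon 5 and Taxon 9 show the derived state 'absent' for Trait 4, supporting them as a clade.
Most parsimonious ingroup topology: ((Taxon 5,Taxon 9),Taxon 2).
Changes per character on this tree: Trait 1: 1; Trait 2: 1; Trait 3: 1; Trait 4: 1.
Total = 4.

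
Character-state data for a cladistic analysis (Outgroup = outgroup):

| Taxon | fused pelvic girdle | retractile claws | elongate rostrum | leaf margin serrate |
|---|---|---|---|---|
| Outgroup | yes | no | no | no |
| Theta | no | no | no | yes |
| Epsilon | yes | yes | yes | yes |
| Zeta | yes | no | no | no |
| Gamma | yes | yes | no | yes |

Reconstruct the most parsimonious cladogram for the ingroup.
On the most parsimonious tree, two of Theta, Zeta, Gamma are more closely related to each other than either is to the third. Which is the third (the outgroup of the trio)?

Zeta

Character polarity is set by the outgroup: the derived state is whichever differs from the outgroup's state, so for fused pelvic girdle the derived state is 'no', and for the remaining characters it is 'yes'.
fused pelvic girdle: derived state 'no' in Theta only — an autapomorphy, so it tells us nothing about relationships among taxa.
Only Epsilon and Gamma show the derived state 'yes' for retractile claws, supporting them as a clade.
elongate rostrum: derived state 'yes' in Epsilon only — an autapomorphy, so it tells us nothing about relationships among taxa.
leaf margin serrate (derived state 'yes') is shared by Epsilon, Gamma, and Theta — a synapomorphy uniting that clade.
Most parsimonious ingroup topology: ((Theta,(Epsilon,Gamma)),Zeta).
Theta and Gamma share a more recent common ancestor with each other than either does with Zeta, so Zeta is the least closely related of the three.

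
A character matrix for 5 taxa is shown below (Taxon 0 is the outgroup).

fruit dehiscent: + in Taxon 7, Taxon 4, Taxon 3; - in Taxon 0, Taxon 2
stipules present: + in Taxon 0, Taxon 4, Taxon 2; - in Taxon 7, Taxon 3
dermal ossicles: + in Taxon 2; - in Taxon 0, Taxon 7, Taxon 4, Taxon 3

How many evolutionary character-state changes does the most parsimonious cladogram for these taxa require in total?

3

Character polarity is set by the outgroup: the derived state is whichever differs from the outgroup's state, so for stipules present the derived state is '-', and for the remaining characters it is '+'.
Only Taxon 3, Taxon 4, and Taxon 7 show the derived state '+' for fruit dehiscent, supporting them as a clade.
stipules present: derived state '-' in Taxon 3 and Taxon 7 only — synapomorphy for {Taxon 3, Taxon 7}.
dermal ossicles (derived state '+') is unique to Taxon 2 (autapomorphy; uninformative for grouping).
Most parsimonious ingroup topology: (((Taxon 7,Taxon 3),Taxon 4),Taxon 2).
Changes per character on this tree: fruit dehiscent: 1; stipules present: 1; dermal ossicles: 1.
Total = 3.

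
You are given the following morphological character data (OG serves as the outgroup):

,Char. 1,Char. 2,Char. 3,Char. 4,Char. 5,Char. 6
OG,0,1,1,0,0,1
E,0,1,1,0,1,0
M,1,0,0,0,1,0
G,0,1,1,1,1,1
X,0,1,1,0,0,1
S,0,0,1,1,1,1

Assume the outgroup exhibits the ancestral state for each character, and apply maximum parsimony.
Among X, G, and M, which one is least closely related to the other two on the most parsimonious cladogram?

X

Character polarity is set by the outgroup: the derived state is whichever differs from the outgroup's state, so for Char. 2, Char. 3, Char. 6 the derived state is '0', and for the remaining characters it is '1'.
Char. 1: derived state '1' in M only — an autapomorphy, so it tells us nothing about relationships among taxa.
Char. 2 (state '0') occurs in M and S but conflicts with the nesting implied by the other characters — most parsimoniously interpreted as homoplasy.
Char. 3 (derived state '0') is unique to M (autapomorphy; uninformative for grouping).
Char. 4: derived state '1' in G and S only — synapomorphy for {G, S}.
Char. 5 (derived state '1') is shared by E, G, M, and S — a synapomorphy uniting that clade.
Only E and M show the derived state '0' for Char. 6, supporting them as a clade.
Most parsimonious ingroup topology: (((E,M),(G,S)),X).
M and G share a more recent common ancestor with each other than either does with X, so X is the least closely related of the three.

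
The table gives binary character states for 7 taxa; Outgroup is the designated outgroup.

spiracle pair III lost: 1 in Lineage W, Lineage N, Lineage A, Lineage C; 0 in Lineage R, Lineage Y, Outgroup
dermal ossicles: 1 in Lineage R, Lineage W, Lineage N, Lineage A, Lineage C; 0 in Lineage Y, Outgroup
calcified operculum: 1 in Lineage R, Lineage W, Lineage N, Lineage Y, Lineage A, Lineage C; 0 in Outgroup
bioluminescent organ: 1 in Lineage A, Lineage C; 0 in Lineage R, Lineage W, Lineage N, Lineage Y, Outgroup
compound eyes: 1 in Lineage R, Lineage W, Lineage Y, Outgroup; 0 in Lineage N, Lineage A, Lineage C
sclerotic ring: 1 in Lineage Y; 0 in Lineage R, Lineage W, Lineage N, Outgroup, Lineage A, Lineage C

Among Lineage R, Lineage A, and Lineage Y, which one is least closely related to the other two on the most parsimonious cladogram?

Character polarity is set by the outgroup: the derived state is whichever differs from the outgroup's state, so for compound eyes the derived state is '0', and for the remaining characters it is '1'.
spiracle pair III lost (derived state '1') is shared by Lineage A, Lineage C, Lineage N, and Lineage W — a synapomorphy uniting that clade.
dermal ossicles (derived state '1') is shared by Lineage A, Lineage C, Lineage N, Lineage R, and Lineage W — a synapomorphy uniting that clade.
All ingroup taxa share the derived state '1' for calcified operculum; it defines the ingroup but does not resolve relationships within it.
bioluminescent organ: derived state '1' in Lineage A and Lineage C only — synapomorphy for {Lineage A, Lineage C}.
compound eyes (derived state '0') is shared by Lineage A, Lineage C, and Lineage N — a synapomorphy uniting that clade.
sclerotic ring (derived state '1') is unique to Lineage Y (autapomorphy; uninformative for grouping).
Most parsimonious ingroup topology: (((((Lineage C,Lineage A),Lineage N),Lineage W),Lineage R),Lineage Y).
Lineage R and Lineage A share a more recent common ancestor with each other than either does with Lineage Y, so Lineage Y is the least closely related of the three.

Lineage Y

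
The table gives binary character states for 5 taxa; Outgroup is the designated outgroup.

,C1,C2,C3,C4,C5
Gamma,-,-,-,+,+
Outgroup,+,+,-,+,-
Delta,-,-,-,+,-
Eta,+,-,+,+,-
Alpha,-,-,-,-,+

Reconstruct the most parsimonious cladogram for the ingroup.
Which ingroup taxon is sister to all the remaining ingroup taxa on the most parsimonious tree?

Eta

Character polarity is set by the outgroup: the derived state is whichever differs from the outgroup's state, so for C1, C2, C4 the derived state is '-', and for the remaining characters it is '+'.
C1: derived state '-' in Alpha, Delta, and Gamma only — synapomorphy for {Alpha, Delta, Gamma}.
C2 (derived state '-') is shared by all ingroup taxa — unites the whole ingroup.
C3 (derived state '+') is unique to Eta (autapomorphy; uninformative for grouping).
C4: derived state '-' in Alpha only — an autapomorphy, so it tells us nothing about relationships among taxa.
C5: derived state '+' in Alpha and Gamma only — synapomorphy for {Alpha, Gamma}.
Most parsimonious ingroup topology: (((Gamma,Alpha),Delta),Eta).
Eta is sister to the clade containing all other ingroup taxa, so it is the earliest-diverging (most basal) ingroup lineage.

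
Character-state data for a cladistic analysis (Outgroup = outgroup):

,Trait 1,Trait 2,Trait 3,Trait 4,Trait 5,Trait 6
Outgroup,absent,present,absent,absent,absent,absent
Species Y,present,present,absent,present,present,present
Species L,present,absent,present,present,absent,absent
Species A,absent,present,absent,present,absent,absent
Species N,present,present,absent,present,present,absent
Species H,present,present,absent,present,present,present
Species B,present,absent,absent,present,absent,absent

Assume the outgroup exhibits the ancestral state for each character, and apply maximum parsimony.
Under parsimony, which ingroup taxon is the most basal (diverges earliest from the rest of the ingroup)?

Character polarity is set by the outgroup: the derived state is whichever differs from the outgroup's state, so for Trait 2 the derived state is 'absent', and for the remaining characters it is 'present'.
Trait 1: derived state 'present' in Species B, Species H, Species L, Species N, and Species Y only — synapomorphy for {Species B, Species H, Species L, Species N, Species Y}.
Only Species B and Species L show the derived state 'absent' for Trait 2, supporting them as a clade.
Trait 3: derived state 'present' in Species L only — an autapomorphy, so it tells us nothing about relationships among taxa.
Trait 4 (derived state 'present') is shared by all ingroup taxa — unites the whole ingroup.
Trait 5 (derived state 'present') is shared by Species H, Species N, and Species Y — a synapomorphy uniting that clade.
Trait 6 (derived state 'present') is shared by Species H and Species Y — a synapomorphy uniting that clade.
Most parsimonious ingroup topology: ((((Species Y,Species H),Species N),(Species L,Species B)),Species A).
Species A is sister to the clade containing all other ingroup taxa, so it is the earliest-diverging (most basal) ingroup lineage.

Species A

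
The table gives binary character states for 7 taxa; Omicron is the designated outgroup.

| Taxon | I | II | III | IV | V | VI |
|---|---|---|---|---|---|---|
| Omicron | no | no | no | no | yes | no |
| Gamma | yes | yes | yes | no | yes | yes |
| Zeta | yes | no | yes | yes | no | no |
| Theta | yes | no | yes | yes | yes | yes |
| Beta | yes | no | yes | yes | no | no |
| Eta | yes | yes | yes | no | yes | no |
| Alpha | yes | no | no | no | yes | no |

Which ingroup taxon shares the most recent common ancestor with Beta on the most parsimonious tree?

Zeta

Character polarity is set by the outgroup: the derived state is whichever differs from the outgroup's state, so for V the derived state is 'no', and for the remaining characters it is 'yes'.
I (derived state 'yes') is shared by all ingroup taxa — unites the whole ingroup.
Only Eta and Gamma show the derived state 'yes' for II, supporting them as a clade.
III: derived state 'yes' in Beta, Eta, Gamma, Theta, and Zeta only — synapomorphy for {Beta, Eta, Gamma, Theta, Zeta}.
IV: derived state 'yes' in Beta, Theta, and Zeta only — synapomorphy for {Beta, Theta, Zeta}.
V: derived state 'no' in Beta and Zeta only — synapomorphy for {Beta, Zeta}.
VI (state 'yes') occurs in Gamma and Theta but conflicts with the nesting implied by the other characters — most parsimoniously interpreted as homoplasy.
Most parsimonious ingroup topology: (((Gamma,Eta),((Zeta,Beta),Theta)),Alpha).
Beta and Zeta form a cherry on this tree, so they are sister taxa.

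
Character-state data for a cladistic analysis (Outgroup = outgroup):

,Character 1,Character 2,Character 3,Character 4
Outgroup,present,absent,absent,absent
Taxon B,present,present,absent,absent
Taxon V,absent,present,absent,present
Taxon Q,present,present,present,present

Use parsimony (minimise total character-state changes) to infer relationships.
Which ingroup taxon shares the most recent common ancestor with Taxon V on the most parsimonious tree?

Taxon Q

Character polarity is set by the outgroup: the derived state is whichever differs from the outgroup's state, so for Character 1 the derived state is 'absent', and for the remaining characters it is 'present'.
Character 1: derived state 'absent' in Taxon V only — an autapomorphy, so it tells us nothing about relationships among taxa.
Character 2 (derived state 'present') is shared by all ingroup taxa — unites the whole ingroup.
Character 3 (derived state 'present') is unique to Taxon Q (autapomorphy; uninformative for grouping).
Character 4: derived state 'present' in Taxon Q and Taxon V only — synapomorphy for {Taxon Q, Taxon V}.
Most parsimonious ingroup topology: (Taxon B,(Taxon V,Taxon Q)).
Taxon V and Taxon Q form a cherry on this tree, so they are sister taxa.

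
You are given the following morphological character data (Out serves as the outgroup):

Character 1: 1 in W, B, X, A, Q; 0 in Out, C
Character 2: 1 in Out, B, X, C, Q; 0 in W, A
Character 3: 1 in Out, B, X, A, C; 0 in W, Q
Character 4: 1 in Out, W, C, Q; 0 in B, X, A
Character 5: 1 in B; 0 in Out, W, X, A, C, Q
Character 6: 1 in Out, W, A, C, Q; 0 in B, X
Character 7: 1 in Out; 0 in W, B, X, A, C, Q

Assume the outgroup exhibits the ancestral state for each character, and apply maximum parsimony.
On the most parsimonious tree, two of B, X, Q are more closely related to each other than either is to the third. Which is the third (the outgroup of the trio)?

Character polarity is set by the outgroup: the derived state is whichever differs from the outgroup's state, so for Character 2, Character 3, Character 4, Character 6, Character 7 the derived state is '0', and for the remaining characters it is '1'.
Character 1: derived state '1' in A, B, Q, W, and X only — synapomorphy for {A, B, Q, W, X}.
Character 2 (state '0') occurs in A and W but conflicts with the nesting implied by the other characters — most parsimoniously interpreted as homoplasy.
Only Q and W show the derived state '0' for Character 3, supporting them as a clade.
Only A, B, and X show the derived state '0' for Character 4, supporting them as a clade.
Character 5: derived state '1' in B only — an autapomorphy, so it tells us nothing about relationships among taxa.
Only B and X show the derived state '0' for Character 6, supporting them as a clade.
Character 7 (derived state '0') is shared by all ingroup taxa — unites the whole ingroup.
Most parsimonious ingroup topology: (((W,Q),((B,X),A)),C).
X and B share a more recent common ancestor with each other than either does with Q, so Q is the least closely related of the three.

Q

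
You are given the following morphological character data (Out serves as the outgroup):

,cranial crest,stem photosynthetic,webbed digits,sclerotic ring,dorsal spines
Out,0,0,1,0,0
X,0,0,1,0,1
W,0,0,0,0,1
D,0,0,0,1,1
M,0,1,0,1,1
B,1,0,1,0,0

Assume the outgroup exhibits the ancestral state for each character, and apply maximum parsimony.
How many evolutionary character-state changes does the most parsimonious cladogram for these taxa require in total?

Character polarity is set by the outgroup: the derived state is whichever differs from the outgroup's state, so for webbed digits the derived state is '0', and for the remaining characters it is '1'.
cranial crest: derived state '1' in B only — an autapomorphy, so it tells us nothing about relationships among taxa.
stem photosynthetic (derived state '1') is unique to M (autapomorphy; uninformative for grouping).
webbed digits: derived state '0' in D, M, and W only — synapomorphy for {D, M, W}.
sclerotic ring (derived state '1') is shared by D and M — a synapomorphy uniting that clade.
dorsal spines: derived state '1' in D, M, W, and X only — synapomorphy for {D, M, W, X}.
Most parsimonious ingroup topology: ((X,(W,(D,M))),B).
Changes per character on this tree: cranial crest: 1; stem photosynthetic: 1; webbed digits: 1; sclerotic ring: 1; dorsal spines: 1.
Total = 5.

5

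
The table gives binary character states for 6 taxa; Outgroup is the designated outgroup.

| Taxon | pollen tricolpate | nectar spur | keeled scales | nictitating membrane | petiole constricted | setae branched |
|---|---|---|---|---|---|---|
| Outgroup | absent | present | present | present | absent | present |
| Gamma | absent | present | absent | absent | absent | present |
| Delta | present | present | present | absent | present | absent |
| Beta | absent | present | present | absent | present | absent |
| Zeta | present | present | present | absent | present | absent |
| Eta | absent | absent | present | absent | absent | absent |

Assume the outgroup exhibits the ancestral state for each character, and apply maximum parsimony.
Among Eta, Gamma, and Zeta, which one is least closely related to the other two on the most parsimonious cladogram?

Character polarity is set by the outgroup: the derived state is whichever differs from the outgroup's state, so for nectar spur, keeled scales, nictitating membrane, setae branched the derived state is 'absent', and for the remaining characters it is 'present'.
Only Delta and Zeta show the derived state 'present' for pollen tricolpate, supporting them as a clade.
nectar spur: derived state 'absent' in Eta only — an autapomorphy, so it tells us nothing about relationships among taxa.
keeled scales: derived state 'absent' in Gamma only — an autapomorphy, so it tells us nothing about relationships among taxa.
nictitating membrane (derived state 'absent') is shared by all ingroup taxa — unites the whole ingroup.
petiole constricted: derived state 'present' in Beta, Delta, and Zeta only — synapomorphy for {Beta, Delta, Zeta}.
Only Beta, Delta, Eta, and Zeta show the derived state 'absent' for setae branched, supporting them as a clade.
Most parsimonious ingroup topology: (Gamma,(((Delta,Zeta),Beta),Eta)).
Zeta and Eta share a more recent common ancestor with each other than either does with Gamma, so Gamma is the least closely related of the three.

Gamma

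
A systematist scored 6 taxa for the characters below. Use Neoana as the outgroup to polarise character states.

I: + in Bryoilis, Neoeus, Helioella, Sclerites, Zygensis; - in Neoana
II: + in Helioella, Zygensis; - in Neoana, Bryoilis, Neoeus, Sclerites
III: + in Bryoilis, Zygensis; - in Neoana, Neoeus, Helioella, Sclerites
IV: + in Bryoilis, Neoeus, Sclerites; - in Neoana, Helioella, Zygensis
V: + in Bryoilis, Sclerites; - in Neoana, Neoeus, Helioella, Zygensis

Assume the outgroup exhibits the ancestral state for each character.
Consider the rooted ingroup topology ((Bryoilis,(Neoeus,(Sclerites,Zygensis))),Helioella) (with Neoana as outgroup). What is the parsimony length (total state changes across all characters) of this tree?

Map each character onto ((Bryoilis,(Neoeus,(Sclerites,Zygensis))),Helioella) (rooted by Neoana) and count the minimum state changes it requires (Fitch parsimony):
I: 1; II: 2; III: 2; IV: 2; V: 2.
Total tree length = 9.

9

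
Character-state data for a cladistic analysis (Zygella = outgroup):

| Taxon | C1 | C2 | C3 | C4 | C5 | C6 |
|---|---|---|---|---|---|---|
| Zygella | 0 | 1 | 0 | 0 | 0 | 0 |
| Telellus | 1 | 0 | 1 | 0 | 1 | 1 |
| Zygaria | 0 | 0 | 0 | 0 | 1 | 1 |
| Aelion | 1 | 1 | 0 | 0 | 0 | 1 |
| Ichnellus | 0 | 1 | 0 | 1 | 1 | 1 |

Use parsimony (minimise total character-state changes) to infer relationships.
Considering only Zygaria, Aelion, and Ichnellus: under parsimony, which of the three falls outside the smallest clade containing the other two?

Character polarity is set by the outgroup: the derived state is whichever differs from the outgroup's state, so for C2 the derived state is '0', and for the remaining characters it is '1'.
C1 (state '1') occurs in Aelion and Telellus but conflicts with the nesting implied by the other characters — most parsimoniously interpreted as homoplasy.
C2 (derived state '0') is shared by Telellus and Zygaria — a synapomorphy uniting that clade.
C3 (derived state '1') is unique to Telellus (autapomorphy; uninformative for grouping).
C4 (derived state '1') is unique to Ichnellus (autapomorphy; uninformative for grouping).
C5: derived state '1' in Ichnellus, Telellus, and Zygaria only — synapomorphy for {Ichnellus, Telellus, Zygaria}.
C6 (derived state '1') is shared by all ingroup taxa — unites the whole ingroup.
Most parsimonious ingroup topology: (((Telellus,Zygaria),Ichnellus),Aelion).
Ichnellus and Zygaria share a more recent common ancestor with each other than either does with Aelion, so Aelion is the least closely related of the three.

Aelion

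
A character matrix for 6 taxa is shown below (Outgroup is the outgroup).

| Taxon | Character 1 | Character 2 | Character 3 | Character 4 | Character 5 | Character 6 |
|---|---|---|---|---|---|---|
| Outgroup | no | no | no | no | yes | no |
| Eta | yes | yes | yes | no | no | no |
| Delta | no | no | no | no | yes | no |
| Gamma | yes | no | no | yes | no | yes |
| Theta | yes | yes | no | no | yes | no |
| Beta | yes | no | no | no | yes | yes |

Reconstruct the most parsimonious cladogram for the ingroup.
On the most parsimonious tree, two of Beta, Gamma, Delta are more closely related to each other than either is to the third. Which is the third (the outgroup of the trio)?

Delta

Character polarity is set by the outgroup: the derived state is whichever differs from the outgroup's state, so for Character 5 the derived state is 'no', and for the remaining characters it is 'yes'.
Character 1 (derived state 'yes') is shared by Beta, Eta, Gamma, and Theta — a synapomorphy uniting that clade.
Character 2: derived state 'yes' in Eta and Theta only — synapomorphy for {Eta, Theta}.
Character 3: derived state 'yes' in Eta only — an autapomorphy, so it tells us nothing about relationships among taxa.
Character 4 (derived state 'yes') is unique to Gamma (autapomorphy; uninformative for grouping).
Character 5 (state 'no') occurs in Eta and Gamma but conflicts with the nesting implied by the other characters — most parsimoniously interpreted as homoplasy.
Only Beta and Gamma show the derived state 'yes' for Character 6, supporting them as a clade.
Most parsimonious ingroup topology: (((Eta,Theta),(Gamma,Beta)),Delta).
Beta and Gamma share a more recent common ancestor with each other than either does with Delta, so Delta is the least closely related of the three.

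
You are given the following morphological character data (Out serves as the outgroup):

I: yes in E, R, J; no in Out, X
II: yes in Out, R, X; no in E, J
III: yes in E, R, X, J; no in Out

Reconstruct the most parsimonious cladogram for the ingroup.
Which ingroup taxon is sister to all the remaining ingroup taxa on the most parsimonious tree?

X

Character polarity is set by the outgroup: the derived state is whichever differs from the outgroup's state, so for II the derived state is 'no', and for the remaining characters it is 'yes'.
Only E, J, and R show the derived state 'yes' for I, supporting them as a clade.
II: derived state 'no' in E and J only — synapomorphy for {E, J}.
III (derived state 'yes') is shared by all ingroup taxa — unites the whole ingroup.
Most parsimonious ingroup topology: (((E,J),R),X).
X is sister to the clade containing all other ingroup taxa, so it is the earliest-diverging (most basal) ingroup lineage.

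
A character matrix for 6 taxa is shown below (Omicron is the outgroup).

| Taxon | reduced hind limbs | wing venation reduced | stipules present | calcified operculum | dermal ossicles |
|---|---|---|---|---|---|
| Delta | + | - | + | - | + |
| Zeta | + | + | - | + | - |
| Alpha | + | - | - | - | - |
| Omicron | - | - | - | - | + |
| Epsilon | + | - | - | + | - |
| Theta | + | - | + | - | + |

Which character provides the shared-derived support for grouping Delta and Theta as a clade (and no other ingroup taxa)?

stipules present

Character polarity is set by the outgroup: the derived state is whichever differs from the outgroup's state, so for dermal ossicles the derived state is '-', and for the remaining characters it is '+'.
All ingroup taxa share the derived state '+' for reduced hind limbs; it defines the ingroup but does not resolve relationships within it.
wing venation reduced (derived state '+') is unique to Zeta (autapomorphy; uninformative for grouping).
stipules present: derived state '+' in Delta and Theta only — synapomorphy for {Delta, Theta}.
calcified operculum (derived state '+') is shared by Epsilon and Zeta — a synapomorphy uniting that clade.
dermal ossicles (derived state '-') is shared by Alpha, Epsilon, and Zeta — a synapomorphy uniting that clade.
Most parsimonious ingroup topology: (((Epsilon,Zeta),Alpha),(Delta,Theta)).
The clade {Delta, Theta} is supported by stipules present: its derived state '+' occurs in exactly those taxa and in no other taxon (including the outgroup).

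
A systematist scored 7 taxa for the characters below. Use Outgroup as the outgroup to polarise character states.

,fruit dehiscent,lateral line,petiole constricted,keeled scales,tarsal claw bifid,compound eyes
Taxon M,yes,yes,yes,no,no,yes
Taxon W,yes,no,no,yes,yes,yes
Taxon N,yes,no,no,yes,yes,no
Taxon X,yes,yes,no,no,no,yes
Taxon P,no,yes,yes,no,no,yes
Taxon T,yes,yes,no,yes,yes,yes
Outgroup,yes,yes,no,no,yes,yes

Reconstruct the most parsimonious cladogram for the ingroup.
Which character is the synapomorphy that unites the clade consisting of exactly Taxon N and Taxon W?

lateral line

Character polarity is set by the outgroup: the derived state is whichever differs from the outgroup's state, so for fruit dehiscent, lateral line, tarsal claw bifid, compound eyes the derived state is 'no', and for the remaining characters it is 'yes'.
fruit dehiscent: derived state 'no' in Taxon P only — an autapomorphy, so it tells us nothing about relationships among taxa.
lateral line (derived state 'no') is shared by Taxon N and Taxon W — a synapomorphy uniting that clade.
petiole constricted (derived state 'yes') is shared by Taxon M and Taxon P — a synapomorphy uniting that clade.
keeled scales: derived state 'yes' in Taxon N, Taxon T, and Taxon W only — synapomorphy for {Taxon N, Taxon T, Taxon W}.
tarsal claw bifid: derived state 'no' in Taxon M, Taxon P, and Taxon X only — synapomorphy for {Taxon M, Taxon P, Taxon X}.
compound eyes: derived state 'no' in Taxon N only — an autapomorphy, so it tells us nothing about relationships among taxa.
Most parsimonious ingroup topology: (((Taxon P,Taxon M),Taxon X),((Taxon W,Taxon N),Taxon T)).
The clade {Taxon N, Taxon W} is supported by lateral line: its derived state 'no' occurs in exactly those taxa and in no other taxon (including the outgroup).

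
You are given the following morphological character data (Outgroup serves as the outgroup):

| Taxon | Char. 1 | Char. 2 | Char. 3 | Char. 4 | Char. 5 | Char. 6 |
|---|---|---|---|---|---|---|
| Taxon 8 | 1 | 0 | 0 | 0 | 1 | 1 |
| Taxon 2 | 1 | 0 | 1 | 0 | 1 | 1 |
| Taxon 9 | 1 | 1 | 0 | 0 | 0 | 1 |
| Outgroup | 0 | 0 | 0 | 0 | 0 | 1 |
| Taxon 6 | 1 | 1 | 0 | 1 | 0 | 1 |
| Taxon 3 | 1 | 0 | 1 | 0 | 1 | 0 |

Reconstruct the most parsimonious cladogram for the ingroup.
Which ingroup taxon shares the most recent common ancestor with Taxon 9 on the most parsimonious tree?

Character polarity is set by the outgroup: the derived state is whichever differs from the outgroup's state, so for Char. 6 the derived state is '0', and for the remaining characters it is '1'.
Char. 1 (derived state '1') is shared by all ingroup taxa — unites the whole ingroup.
Char. 2: derived state '1' in Taxon 6 and Taxon 9 only — synapomorphy for {Taxon 6, Taxon 9}.
Char. 3: derived state '1' in Taxon 2 and Taxon 3 only — synapomorphy for {Taxon 2, Taxon 3}.
Char. 4 (derived state '1') is unique to Taxon 6 (autapomorphy; uninformative for grouping).
Only Taxon 2, Taxon 3, and Taxon 8 show the derived state '1' for Char. 5, supporting them as a clade.
Char. 6: derived state '0' in Taxon 3 only — an autapomorphy, so it tells us nothing about relationships among taxa.
Most parsimonious ingroup topology: ((Taxon 6,Taxon 9),((Taxon 3,Taxon 2),Taxon 8)).
Taxon 9 and Taxon 6 form a cherry on this tree, so they are sister taxa.

Taxon 6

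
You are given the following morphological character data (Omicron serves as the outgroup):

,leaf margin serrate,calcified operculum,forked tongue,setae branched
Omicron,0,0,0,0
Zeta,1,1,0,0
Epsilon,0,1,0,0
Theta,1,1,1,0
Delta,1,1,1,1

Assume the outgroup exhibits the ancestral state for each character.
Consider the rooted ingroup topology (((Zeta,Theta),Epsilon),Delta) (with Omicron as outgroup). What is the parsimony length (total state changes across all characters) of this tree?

6

Map each character onto (((Zeta,Theta),Epsilon),Delta) (rooted by Omicron) and count the minimum state changes it requires (Fitch parsimony):
leaf margin serrate: 2; calcified operculum: 1; forked tongue: 2; setae branched: 1.
Total tree length = 6.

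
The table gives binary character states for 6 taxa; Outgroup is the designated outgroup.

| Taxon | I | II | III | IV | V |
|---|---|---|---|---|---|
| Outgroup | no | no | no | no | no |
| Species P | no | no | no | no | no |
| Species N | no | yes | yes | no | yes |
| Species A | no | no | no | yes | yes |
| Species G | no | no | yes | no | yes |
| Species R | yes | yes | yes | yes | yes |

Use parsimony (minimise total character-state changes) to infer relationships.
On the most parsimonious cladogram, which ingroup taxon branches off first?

The outgroup has state 'no' for every character, so 'yes' is the derived state throughout.
I: derived state 'yes' in Species R only — an autapomorphy, so it tells us nothing about relationships among taxa.
Only Species N and Species R show the derived state 'yes' for II, supporting them as a clade.
Only Species G, Species N, and Species R show the derived state 'yes' for III, supporting them as a clade.
IV (state 'yes') occurs in Species A and Species R but conflicts with the nesting implied by the other characters — most parsimoniously interpreted as homoplasy.
V: derived state 'yes' in Species A, Species G, Species N, and Species R only — synapomorphy for {Species A, Species G, Species N, Species R}.
Most parsimonious ingroup topology: (Species P,(((Species N,Species R),Species G),Species A)).
Species P is sister to the clade containing all other ingroup taxa, so it is the earliest-diverging (most basal) ingroup lineage.

Species P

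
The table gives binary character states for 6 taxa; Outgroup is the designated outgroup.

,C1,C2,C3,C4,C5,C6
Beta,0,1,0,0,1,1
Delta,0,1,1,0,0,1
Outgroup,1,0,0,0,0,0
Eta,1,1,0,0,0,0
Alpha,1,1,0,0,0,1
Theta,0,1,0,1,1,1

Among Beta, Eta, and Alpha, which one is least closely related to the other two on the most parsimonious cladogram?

Character polarity is set by the outgroup: the derived state is whichever differs from the outgroup's state, so for C1 the derived state is '0', and for the remaining characters it is '1'.
C1 (derived state '0') is shared by Beta, Delta, and Theta — a synapomorphy uniting that clade.
C2 (derived state '1') is shared by all ingroup taxa — unites the whole ingroup.
C3: derived state '1' in Delta only — an autapomorphy, so it tells us nothing about relationships among taxa.
C4: derived state '1' in Theta only — an autapomorphy, so it tells us nothing about relationships among taxa.
C5: derived state '1' in Beta and Theta only — synapomorphy for {Beta, Theta}.
C6 (derived state '1') is shared by Alpha, Beta, Delta, and Theta — a synapomorphy uniting that clade.
Most parsimonious ingroup topology: ((((Beta,Theta),Delta),Alpha),Eta).
Beta and Alpha share a more recent common ancestor with each other than either does with Eta, so Eta is the least closely related of the three.

Eta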